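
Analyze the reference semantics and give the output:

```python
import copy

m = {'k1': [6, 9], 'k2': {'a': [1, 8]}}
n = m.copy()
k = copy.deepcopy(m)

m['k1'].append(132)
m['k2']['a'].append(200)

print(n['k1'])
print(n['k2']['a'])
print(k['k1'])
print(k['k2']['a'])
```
[6, 9, 132]
[1, 8, 200]
[6, 9]
[1, 8]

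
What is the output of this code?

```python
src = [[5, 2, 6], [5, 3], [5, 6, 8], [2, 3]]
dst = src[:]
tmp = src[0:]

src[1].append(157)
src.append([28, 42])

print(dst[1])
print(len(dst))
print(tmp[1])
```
[5, 3, 157]
4
[5, 3, 157]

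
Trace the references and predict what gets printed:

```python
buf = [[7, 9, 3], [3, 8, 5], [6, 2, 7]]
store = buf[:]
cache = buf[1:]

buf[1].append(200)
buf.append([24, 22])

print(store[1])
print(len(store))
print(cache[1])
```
[3, 8, 5, 200]
3
[6, 2, 7]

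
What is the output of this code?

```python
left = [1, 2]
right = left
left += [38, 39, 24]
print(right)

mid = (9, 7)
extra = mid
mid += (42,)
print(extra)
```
[1, 2, 38, 39, 24]
(9, 7)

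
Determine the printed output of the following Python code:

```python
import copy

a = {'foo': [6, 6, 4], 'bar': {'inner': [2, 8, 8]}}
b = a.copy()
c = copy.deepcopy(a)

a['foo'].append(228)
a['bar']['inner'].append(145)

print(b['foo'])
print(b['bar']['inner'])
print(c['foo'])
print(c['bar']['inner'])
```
[6, 6, 4, 228]
[2, 8, 8, 145]
[6, 6, 4]
[2, 8, 8]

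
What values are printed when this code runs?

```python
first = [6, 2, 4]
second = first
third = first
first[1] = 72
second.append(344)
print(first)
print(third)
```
[6, 72, 4, 344]
[6, 72, 4, 344]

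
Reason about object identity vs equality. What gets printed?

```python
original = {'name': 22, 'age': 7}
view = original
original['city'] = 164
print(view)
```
{'name': 22, 'age': 7, 'city': 164}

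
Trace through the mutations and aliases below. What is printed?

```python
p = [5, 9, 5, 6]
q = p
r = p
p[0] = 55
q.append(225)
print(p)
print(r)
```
[55, 9, 5, 6, 225]
[55, 9, 5, 6, 225]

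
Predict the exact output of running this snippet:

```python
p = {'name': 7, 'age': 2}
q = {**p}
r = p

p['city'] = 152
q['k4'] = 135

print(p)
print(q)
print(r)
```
{'name': 7, 'age': 2, 'city': 152}
{'name': 7, 'age': 2, 'k4': 135}
{'name': 7, 'age': 2, 'city': 152}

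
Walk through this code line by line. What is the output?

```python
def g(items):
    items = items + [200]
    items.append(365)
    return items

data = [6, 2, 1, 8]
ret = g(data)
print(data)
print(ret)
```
[6, 2, 1, 8]
[6, 2, 1, 8, 200, 365]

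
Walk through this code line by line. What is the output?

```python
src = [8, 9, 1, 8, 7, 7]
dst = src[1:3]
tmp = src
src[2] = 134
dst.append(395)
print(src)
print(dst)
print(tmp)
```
[8, 9, 134, 8, 7, 7]
[9, 1, 395]
[8, 9, 134, 8, 7, 7]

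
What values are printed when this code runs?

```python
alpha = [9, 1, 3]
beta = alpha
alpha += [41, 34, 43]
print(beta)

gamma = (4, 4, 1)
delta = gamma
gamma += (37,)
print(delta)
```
[9, 1, 3, 41, 34, 43]
(4, 4, 1)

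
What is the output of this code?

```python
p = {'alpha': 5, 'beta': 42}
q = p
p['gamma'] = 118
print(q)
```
{'alpha': 5, 'beta': 42, 'gamma': 118}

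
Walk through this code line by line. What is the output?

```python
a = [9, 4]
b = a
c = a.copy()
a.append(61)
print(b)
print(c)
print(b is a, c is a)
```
[9, 4, 61]
[9, 4]
True False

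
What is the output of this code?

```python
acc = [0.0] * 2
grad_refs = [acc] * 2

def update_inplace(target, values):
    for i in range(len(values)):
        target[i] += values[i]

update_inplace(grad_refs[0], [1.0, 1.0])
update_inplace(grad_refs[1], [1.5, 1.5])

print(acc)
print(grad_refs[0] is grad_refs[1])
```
[2.5, 2.5]
True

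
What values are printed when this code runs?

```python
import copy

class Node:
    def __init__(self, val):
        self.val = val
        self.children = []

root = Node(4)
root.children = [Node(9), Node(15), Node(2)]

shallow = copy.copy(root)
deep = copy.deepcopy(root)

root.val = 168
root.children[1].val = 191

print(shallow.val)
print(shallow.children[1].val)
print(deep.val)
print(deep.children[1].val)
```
4
191
4
15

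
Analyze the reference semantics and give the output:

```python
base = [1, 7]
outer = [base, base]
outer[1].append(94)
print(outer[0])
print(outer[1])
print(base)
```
[1, 7, 94]
[1, 7, 94]
[1, 7, 94]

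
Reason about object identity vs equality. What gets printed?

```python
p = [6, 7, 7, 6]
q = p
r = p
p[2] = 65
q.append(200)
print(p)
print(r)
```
[6, 7, 65, 6, 200]
[6, 7, 65, 6, 200]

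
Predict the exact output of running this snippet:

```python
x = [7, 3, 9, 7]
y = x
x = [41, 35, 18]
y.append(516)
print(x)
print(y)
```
[41, 35, 18]
[7, 3, 9, 7, 516]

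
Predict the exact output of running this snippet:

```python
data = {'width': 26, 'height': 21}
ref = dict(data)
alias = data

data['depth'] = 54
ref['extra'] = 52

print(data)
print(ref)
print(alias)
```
{'width': 26, 'height': 21, 'depth': 54}
{'width': 26, 'height': 21, 'extra': 52}
{'width': 26, 'height': 21, 'depth': 54}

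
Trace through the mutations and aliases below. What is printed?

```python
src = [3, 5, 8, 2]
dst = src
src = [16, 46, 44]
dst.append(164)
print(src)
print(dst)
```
[16, 46, 44]
[3, 5, 8, 2, 164]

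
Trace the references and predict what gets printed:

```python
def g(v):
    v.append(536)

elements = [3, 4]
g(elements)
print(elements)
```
[3, 4, 536]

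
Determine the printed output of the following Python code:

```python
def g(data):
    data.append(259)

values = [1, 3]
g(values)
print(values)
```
[1, 3, 259]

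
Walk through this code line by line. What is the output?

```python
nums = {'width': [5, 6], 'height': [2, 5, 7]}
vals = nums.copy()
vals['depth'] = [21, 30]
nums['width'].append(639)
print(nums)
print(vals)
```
{'width': [5, 6, 639], 'height': [2, 5, 7]}
{'width': [5, 6, 639], 'height': [2, 5, 7], 'depth': [21, 30]}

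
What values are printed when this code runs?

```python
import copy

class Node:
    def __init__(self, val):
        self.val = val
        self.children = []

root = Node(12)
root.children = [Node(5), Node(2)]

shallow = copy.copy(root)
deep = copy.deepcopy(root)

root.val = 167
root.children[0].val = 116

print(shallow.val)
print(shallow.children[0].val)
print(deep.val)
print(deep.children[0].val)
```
12
116
12
5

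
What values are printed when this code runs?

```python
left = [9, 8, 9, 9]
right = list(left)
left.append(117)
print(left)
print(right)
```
[9, 8, 9, 9, 117]
[9, 8, 9, 9]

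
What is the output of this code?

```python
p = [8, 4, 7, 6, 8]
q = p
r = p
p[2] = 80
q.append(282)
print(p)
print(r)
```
[8, 4, 80, 6, 8, 282]
[8, 4, 80, 6, 8, 282]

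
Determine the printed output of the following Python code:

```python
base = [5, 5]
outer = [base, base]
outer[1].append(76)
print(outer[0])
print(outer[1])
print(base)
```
[5, 5, 76]
[5, 5, 76]
[5, 5, 76]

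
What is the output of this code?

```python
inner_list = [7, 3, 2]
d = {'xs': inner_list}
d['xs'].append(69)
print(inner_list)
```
[7, 3, 2, 69]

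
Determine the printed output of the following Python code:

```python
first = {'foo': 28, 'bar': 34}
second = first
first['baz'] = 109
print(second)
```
{'foo': 28, 'bar': 34, 'baz': 109}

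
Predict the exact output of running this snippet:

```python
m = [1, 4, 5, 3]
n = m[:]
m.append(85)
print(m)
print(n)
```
[1, 4, 5, 3, 85]
[1, 4, 5, 3]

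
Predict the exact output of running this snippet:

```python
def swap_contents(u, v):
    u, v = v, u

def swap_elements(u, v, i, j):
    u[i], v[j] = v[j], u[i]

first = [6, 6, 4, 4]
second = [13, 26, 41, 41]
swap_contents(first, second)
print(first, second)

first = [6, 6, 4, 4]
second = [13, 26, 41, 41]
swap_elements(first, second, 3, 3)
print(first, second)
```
[6, 6, 4, 4] [13, 26, 41, 41]
[6, 6, 4, 41] [13, 26, 41, 4]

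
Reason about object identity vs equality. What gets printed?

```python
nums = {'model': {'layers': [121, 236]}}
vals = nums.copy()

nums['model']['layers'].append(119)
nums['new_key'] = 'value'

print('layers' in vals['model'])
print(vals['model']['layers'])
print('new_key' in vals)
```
True
[121, 236, 119]
False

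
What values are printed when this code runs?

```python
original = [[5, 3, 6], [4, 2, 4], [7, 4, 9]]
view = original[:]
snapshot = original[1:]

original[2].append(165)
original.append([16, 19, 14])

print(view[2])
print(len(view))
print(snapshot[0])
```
[7, 4, 9, 165]
3
[4, 2, 4]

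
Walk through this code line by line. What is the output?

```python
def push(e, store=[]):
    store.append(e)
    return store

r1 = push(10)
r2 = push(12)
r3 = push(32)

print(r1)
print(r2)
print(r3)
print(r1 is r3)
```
[10, 12, 32]
[10, 12, 32]
[10, 12, 32]
True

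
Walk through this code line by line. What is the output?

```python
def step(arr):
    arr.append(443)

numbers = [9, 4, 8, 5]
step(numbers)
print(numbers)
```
[9, 4, 8, 5, 443]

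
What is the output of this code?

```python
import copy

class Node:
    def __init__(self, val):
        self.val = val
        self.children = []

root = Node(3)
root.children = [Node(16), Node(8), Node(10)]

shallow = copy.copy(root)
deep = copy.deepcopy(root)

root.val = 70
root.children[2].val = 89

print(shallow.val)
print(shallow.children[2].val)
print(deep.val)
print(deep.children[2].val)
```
3
89
3
10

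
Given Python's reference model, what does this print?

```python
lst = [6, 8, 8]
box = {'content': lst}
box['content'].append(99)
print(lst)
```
[6, 8, 8, 99]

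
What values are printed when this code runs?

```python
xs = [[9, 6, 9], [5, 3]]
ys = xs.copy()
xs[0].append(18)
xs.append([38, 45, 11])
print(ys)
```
[[9, 6, 9, 18], [5, 3]]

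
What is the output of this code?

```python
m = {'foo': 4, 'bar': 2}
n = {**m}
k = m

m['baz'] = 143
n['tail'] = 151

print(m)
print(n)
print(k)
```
{'foo': 4, 'bar': 2, 'baz': 143}
{'foo': 4, 'bar': 2, 'tail': 151}
{'foo': 4, 'bar': 2, 'baz': 143}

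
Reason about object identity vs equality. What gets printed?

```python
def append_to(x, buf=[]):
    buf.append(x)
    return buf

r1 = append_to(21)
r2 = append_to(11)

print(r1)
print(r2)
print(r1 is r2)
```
[21, 11]
[21, 11]
True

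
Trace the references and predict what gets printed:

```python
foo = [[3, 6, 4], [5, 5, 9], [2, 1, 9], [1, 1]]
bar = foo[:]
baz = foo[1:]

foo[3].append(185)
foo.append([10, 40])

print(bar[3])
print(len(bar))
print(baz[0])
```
[1, 1, 185]
4
[5, 5, 9]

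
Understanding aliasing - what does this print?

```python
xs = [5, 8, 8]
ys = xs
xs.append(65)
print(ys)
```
[5, 8, 8, 65]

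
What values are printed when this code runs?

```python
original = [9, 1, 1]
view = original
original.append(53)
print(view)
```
[9, 1, 1, 53]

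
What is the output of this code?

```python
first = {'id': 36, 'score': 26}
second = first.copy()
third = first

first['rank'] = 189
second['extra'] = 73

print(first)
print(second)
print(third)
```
{'id': 36, 'score': 26, 'rank': 189}
{'id': 36, 'score': 26, 'extra': 73}
{'id': 36, 'score': 26, 'rank': 189}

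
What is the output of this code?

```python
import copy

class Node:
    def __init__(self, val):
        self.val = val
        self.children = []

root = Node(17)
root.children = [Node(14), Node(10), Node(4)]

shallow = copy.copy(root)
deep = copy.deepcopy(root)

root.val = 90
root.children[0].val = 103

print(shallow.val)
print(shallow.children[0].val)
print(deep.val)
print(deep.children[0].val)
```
17
103
17
14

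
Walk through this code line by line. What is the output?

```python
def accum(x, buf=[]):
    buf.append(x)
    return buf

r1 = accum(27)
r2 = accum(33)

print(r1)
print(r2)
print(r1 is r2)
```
[27, 33]
[27, 33]
True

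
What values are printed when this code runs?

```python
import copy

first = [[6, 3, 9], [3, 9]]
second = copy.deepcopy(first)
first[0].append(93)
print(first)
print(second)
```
[[6, 3, 9, 93], [3, 9]]
[[6, 3, 9], [3, 9]]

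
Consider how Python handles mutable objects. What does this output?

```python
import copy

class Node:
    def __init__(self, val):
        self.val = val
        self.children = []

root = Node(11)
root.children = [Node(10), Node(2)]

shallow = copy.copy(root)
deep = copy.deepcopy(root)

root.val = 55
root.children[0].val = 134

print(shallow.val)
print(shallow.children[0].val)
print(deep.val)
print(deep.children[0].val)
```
11
134
11
10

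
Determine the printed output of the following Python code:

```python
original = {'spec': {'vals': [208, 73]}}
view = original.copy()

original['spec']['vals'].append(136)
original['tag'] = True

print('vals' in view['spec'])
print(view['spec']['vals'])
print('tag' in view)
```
True
[208, 73, 136]
False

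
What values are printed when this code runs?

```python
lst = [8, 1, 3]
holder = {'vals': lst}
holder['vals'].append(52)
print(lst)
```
[8, 1, 3, 52]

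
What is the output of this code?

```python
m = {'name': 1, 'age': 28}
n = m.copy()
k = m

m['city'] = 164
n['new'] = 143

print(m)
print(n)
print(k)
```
{'name': 1, 'age': 28, 'city': 164}
{'name': 1, 'age': 28, 'new': 143}
{'name': 1, 'age': 28, 'city': 164}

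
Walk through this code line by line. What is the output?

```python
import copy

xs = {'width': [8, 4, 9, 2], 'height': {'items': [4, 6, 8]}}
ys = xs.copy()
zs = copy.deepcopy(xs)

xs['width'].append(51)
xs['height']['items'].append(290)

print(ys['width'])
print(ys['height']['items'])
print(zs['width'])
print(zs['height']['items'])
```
[8, 4, 9, 2, 51]
[4, 6, 8, 290]
[8, 4, 9, 2]
[4, 6, 8]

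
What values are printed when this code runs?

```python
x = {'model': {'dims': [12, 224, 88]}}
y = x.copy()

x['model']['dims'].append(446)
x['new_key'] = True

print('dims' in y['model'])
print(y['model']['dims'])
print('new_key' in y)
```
True
[12, 224, 88, 446]
False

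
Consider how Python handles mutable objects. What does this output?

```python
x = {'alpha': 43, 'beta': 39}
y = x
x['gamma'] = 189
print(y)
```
{'alpha': 43, 'beta': 39, 'gamma': 189}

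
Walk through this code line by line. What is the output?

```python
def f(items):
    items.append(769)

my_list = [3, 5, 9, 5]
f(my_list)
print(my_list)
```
[3, 5, 9, 5, 769]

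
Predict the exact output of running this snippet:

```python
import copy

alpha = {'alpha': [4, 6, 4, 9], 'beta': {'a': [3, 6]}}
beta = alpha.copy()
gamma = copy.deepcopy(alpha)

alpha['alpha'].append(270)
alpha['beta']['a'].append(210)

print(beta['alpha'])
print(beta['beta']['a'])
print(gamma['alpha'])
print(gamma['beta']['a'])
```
[4, 6, 4, 9, 270]
[3, 6, 210]
[4, 6, 4, 9]
[3, 6]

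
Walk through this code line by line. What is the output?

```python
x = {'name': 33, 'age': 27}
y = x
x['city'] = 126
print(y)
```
{'name': 33, 'age': 27, 'city': 126}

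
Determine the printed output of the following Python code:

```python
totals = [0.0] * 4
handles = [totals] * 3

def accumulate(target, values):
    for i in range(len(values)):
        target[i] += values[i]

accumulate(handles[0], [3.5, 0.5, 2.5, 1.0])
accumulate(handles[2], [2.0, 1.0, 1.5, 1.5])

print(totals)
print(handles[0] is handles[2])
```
[5.5, 1.5, 4.0, 2.5]
True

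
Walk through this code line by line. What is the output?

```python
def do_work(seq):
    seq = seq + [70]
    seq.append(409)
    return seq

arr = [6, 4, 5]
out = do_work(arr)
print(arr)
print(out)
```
[6, 4, 5]
[6, 4, 5, 70, 409]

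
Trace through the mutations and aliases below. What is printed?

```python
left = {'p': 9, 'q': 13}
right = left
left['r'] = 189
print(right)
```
{'p': 9, 'q': 13, 'r': 189}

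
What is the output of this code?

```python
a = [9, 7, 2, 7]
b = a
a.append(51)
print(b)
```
[9, 7, 2, 7, 51]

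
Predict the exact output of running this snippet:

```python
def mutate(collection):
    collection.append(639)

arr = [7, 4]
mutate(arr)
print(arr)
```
[7, 4, 639]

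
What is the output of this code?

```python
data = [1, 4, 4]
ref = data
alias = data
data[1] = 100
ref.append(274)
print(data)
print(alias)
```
[1, 100, 4, 274]
[1, 100, 4, 274]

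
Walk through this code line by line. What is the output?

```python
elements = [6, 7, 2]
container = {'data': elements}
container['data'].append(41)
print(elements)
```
[6, 7, 2, 41]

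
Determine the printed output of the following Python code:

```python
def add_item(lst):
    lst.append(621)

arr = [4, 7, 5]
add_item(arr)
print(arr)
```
[4, 7, 5, 621]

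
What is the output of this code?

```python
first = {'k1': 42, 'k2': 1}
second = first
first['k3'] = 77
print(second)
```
{'k1': 42, 'k2': 1, 'k3': 77}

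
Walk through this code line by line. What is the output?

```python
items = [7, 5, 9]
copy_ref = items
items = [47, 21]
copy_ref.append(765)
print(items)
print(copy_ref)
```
[47, 21]
[7, 5, 9, 765]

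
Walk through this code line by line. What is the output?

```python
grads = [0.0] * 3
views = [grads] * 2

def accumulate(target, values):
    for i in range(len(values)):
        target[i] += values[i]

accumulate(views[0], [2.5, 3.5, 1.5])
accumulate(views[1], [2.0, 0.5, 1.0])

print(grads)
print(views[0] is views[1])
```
[4.5, 4.0, 2.5]
True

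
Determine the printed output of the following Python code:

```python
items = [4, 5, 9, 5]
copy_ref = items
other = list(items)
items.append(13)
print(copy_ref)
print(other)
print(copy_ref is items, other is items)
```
[4, 5, 9, 5, 13]
[4, 5, 9, 5]
True False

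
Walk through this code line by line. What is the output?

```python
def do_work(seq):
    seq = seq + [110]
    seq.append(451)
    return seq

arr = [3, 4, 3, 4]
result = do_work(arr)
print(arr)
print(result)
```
[3, 4, 3, 4]
[3, 4, 3, 4, 110, 451]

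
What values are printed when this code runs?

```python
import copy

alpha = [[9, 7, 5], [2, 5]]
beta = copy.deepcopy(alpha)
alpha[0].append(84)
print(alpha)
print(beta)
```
[[9, 7, 5, 84], [2, 5]]
[[9, 7, 5], [2, 5]]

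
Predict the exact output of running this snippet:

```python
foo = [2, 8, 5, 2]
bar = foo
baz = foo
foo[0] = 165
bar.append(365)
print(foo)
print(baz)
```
[165, 8, 5, 2, 365]
[165, 8, 5, 2, 365]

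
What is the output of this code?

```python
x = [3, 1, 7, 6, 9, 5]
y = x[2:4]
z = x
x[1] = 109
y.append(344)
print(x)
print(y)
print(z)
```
[3, 109, 7, 6, 9, 5]
[7, 6, 344]
[3, 109, 7, 6, 9, 5]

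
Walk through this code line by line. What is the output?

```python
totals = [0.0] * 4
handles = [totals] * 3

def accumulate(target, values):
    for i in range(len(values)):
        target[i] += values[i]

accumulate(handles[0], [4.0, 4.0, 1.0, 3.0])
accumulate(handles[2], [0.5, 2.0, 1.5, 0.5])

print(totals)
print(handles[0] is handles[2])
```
[4.5, 6.0, 2.5, 3.5]
True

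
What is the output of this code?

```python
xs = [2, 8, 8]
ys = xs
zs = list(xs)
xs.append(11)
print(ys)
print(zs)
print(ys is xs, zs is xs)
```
[2, 8, 8, 11]
[2, 8, 8]
True False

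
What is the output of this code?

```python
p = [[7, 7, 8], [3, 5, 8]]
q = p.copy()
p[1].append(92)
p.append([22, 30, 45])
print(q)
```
[[7, 7, 8], [3, 5, 8, 92]]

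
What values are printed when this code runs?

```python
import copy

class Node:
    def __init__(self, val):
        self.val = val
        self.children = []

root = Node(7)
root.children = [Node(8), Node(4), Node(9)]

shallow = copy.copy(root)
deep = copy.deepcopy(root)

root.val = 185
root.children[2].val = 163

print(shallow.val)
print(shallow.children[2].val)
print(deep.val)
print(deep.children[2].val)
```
7
163
7
9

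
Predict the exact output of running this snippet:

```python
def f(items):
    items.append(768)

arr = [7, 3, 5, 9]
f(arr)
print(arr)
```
[7, 3, 5, 9, 768]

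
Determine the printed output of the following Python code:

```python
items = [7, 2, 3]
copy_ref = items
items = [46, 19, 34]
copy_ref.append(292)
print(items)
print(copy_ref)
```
[46, 19, 34]
[7, 2, 3, 292]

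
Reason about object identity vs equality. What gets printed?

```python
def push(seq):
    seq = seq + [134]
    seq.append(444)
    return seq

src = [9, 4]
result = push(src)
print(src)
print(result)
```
[9, 4]
[9, 4, 134, 444]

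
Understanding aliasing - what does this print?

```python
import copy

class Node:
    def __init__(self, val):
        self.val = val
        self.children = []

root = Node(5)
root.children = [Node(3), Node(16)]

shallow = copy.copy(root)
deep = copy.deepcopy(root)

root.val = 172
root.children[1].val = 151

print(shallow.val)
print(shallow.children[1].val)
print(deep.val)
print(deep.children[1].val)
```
5
151
5
16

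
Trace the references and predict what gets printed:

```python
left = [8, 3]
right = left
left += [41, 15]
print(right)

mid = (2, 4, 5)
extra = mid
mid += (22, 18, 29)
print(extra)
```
[8, 3, 41, 15]
(2, 4, 5)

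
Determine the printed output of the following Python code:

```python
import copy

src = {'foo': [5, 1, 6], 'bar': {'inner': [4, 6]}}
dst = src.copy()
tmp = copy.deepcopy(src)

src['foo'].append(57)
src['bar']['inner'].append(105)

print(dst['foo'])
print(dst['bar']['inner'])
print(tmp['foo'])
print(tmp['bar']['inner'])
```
[5, 1, 6, 57]
[4, 6, 105]
[5, 1, 6]
[4, 6]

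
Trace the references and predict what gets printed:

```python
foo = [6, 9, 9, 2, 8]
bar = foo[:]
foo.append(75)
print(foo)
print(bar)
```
[6, 9, 9, 2, 8, 75]
[6, 9, 9, 2, 8]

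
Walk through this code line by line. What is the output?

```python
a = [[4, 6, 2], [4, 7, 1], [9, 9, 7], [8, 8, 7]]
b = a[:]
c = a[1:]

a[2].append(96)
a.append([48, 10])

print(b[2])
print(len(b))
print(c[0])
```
[9, 9, 7, 96]
4
[4, 7, 1]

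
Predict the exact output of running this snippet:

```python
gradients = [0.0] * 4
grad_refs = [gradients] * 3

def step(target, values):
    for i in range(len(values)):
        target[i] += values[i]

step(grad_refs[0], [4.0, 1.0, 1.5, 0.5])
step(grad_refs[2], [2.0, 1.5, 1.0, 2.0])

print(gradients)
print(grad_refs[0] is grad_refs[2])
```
[6.0, 2.5, 2.5, 2.5]
True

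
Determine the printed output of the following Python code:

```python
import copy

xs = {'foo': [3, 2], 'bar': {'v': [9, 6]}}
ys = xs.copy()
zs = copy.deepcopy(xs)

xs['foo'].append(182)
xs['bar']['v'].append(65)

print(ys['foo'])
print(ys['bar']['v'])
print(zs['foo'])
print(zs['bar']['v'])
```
[3, 2, 182]
[9, 6, 65]
[3, 2]
[9, 6]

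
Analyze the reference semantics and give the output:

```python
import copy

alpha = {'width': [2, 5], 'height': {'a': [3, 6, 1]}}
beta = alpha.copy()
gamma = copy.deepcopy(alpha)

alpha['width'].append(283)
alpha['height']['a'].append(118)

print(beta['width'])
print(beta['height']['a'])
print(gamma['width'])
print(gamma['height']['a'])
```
[2, 5, 283]
[3, 6, 1, 118]
[2, 5]
[3, 6, 1]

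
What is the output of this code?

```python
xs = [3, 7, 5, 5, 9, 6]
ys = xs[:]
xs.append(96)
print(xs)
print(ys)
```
[3, 7, 5, 5, 9, 6, 96]
[3, 7, 5, 5, 9, 6]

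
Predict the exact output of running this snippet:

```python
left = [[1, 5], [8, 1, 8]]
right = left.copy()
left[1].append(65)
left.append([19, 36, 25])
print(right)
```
[[1, 5], [8, 1, 8, 65]]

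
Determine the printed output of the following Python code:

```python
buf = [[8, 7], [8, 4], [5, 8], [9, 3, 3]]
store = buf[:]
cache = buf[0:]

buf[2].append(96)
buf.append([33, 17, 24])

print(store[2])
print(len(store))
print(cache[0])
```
[5, 8, 96]
4
[8, 7]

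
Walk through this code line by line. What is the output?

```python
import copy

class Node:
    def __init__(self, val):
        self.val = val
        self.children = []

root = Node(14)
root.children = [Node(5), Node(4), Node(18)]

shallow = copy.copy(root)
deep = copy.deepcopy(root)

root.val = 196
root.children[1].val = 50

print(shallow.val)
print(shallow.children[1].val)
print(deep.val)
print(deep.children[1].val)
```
14
50
14
4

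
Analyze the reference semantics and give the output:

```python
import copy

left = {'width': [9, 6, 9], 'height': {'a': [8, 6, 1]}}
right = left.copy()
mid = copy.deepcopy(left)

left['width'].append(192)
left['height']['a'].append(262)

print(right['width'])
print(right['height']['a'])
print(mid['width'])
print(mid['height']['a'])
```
[9, 6, 9, 192]
[8, 6, 1, 262]
[9, 6, 9]
[8, 6, 1]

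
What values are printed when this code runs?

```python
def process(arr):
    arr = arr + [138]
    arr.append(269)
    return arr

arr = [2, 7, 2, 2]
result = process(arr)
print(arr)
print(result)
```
[2, 7, 2, 2]
[2, 7, 2, 2, 138, 269]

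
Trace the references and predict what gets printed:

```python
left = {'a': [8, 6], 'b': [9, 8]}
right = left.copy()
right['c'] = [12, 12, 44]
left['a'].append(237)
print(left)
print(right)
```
{'a': [8, 6, 237], 'b': [9, 8]}
{'a': [8, 6, 237], 'b': [9, 8], 'c': [12, 12, 44]}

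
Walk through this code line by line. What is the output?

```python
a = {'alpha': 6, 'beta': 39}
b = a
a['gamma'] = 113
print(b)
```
{'alpha': 6, 'beta': 39, 'gamma': 113}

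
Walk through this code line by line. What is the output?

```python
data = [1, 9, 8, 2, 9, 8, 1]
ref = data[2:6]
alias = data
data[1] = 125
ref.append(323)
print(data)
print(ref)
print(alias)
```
[1, 125, 8, 2, 9, 8, 1]
[8, 2, 9, 8, 323]
[1, 125, 8, 2, 9, 8, 1]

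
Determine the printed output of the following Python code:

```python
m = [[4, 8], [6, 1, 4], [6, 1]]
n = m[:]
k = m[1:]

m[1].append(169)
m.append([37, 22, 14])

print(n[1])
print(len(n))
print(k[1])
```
[6, 1, 4, 169]
3
[6, 1]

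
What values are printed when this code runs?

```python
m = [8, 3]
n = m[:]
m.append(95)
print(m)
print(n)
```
[8, 3, 95]
[8, 3]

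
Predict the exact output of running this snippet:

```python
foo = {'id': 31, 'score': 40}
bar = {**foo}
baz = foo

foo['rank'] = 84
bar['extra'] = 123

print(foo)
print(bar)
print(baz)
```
{'id': 31, 'score': 40, 'rank': 84}
{'id': 31, 'score': 40, 'extra': 123}
{'id': 31, 'score': 40, 'rank': 84}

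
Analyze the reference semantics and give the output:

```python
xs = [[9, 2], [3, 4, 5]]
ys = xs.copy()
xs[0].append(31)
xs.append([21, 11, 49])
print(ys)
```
[[9, 2, 31], [3, 4, 5]]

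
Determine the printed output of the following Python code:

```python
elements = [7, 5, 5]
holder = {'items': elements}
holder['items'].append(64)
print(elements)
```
[7, 5, 5, 64]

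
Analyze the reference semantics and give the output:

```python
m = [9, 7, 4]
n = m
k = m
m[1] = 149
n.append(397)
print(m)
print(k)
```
[9, 149, 4, 397]
[9, 149, 4, 397]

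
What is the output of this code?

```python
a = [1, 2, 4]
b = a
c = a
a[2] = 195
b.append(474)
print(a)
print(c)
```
[1, 2, 195, 474]
[1, 2, 195, 474]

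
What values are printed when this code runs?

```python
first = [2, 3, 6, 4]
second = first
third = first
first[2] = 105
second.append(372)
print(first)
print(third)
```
[2, 3, 105, 4, 372]
[2, 3, 105, 4, 372]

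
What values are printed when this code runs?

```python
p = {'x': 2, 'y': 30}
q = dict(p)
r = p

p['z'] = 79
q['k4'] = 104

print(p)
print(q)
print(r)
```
{'x': 2, 'y': 30, 'z': 79}
{'x': 2, 'y': 30, 'k4': 104}
{'x': 2, 'y': 30, 'z': 79}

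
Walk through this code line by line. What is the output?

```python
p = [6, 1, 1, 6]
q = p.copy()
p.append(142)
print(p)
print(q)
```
[6, 1, 1, 6, 142]
[6, 1, 1, 6]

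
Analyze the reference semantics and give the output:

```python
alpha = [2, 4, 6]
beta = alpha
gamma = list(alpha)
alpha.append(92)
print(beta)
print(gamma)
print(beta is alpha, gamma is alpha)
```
[2, 4, 6, 92]
[2, 4, 6]
True False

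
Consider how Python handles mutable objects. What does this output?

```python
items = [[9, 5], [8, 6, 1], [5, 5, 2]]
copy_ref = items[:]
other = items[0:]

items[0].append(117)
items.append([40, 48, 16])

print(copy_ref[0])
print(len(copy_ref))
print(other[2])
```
[9, 5, 117]
3
[5, 5, 2]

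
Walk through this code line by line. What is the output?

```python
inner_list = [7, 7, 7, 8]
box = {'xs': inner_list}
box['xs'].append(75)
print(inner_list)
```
[7, 7, 7, 8, 75]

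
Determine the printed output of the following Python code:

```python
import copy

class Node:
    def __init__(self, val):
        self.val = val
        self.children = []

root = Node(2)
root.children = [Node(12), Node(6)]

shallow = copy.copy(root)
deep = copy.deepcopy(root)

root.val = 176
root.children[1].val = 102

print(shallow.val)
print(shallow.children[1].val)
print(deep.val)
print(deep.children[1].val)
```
2
102
2
6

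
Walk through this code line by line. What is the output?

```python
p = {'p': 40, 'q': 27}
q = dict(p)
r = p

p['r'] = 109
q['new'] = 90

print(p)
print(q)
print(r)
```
{'p': 40, 'q': 27, 'r': 109}
{'p': 40, 'q': 27, 'new': 90}
{'p': 40, 'q': 27, 'r': 109}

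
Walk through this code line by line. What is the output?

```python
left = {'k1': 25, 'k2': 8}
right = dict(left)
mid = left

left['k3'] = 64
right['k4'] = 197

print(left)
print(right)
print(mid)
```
{'k1': 25, 'k2': 8, 'k3': 64}
{'k1': 25, 'k2': 8, 'k4': 197}
{'k1': 25, 'k2': 8, 'k3': 64}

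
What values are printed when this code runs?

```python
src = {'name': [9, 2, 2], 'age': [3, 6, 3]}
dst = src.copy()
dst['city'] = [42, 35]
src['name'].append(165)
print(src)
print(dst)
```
{'name': [9, 2, 2, 165], 'age': [3, 6, 3]}
{'name': [9, 2, 2, 165], 'age': [3, 6, 3], 'city': [42, 35]}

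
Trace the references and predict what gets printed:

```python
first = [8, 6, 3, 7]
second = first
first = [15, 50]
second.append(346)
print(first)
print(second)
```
[15, 50]
[8, 6, 3, 7, 346]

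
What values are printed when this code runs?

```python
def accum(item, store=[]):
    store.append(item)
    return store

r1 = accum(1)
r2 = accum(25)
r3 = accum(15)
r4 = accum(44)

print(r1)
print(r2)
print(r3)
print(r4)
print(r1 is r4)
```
[1, 25, 15, 44]
[1, 25, 15, 44]
[1, 25, 15, 44]
[1, 25, 15, 44]
True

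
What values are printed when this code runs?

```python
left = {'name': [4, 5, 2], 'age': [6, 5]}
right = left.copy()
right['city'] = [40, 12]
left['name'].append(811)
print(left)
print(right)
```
{'name': [4, 5, 2, 811], 'age': [6, 5]}
{'name': [4, 5, 2, 811], 'age': [6, 5], 'city': [40, 12]}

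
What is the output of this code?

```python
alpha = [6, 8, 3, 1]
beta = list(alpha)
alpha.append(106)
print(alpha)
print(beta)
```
[6, 8, 3, 1, 106]
[6, 8, 3, 1]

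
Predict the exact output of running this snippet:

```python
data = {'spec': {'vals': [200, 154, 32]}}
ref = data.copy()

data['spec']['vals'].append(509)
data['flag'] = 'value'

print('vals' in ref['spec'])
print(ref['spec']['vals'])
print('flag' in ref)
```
True
[200, 154, 32, 509]
False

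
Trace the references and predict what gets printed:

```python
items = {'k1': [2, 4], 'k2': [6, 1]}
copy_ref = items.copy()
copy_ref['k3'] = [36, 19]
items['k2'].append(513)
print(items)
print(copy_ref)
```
{'k1': [2, 4], 'k2': [6, 1, 513]}
{'k1': [2, 4], 'k2': [6, 1, 513], 'k3': [36, 19]}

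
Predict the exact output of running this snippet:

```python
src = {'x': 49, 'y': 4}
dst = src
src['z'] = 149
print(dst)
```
{'x': 49, 'y': 4, 'z': 149}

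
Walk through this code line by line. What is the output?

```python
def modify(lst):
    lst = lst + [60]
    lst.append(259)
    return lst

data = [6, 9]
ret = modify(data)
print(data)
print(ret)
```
[6, 9]
[6, 9, 60, 259]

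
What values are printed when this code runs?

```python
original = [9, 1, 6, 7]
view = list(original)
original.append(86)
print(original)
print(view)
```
[9, 1, 6, 7, 86]
[9, 1, 6, 7]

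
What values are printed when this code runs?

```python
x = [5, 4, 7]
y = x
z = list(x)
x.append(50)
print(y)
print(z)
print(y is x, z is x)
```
[5, 4, 7, 50]
[5, 4, 7]
True False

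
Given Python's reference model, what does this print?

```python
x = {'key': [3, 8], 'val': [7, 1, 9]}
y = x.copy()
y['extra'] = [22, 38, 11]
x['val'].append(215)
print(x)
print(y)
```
{'key': [3, 8], 'val': [7, 1, 9, 215]}
{'key': [3, 8], 'val': [7, 1, 9, 215], 'extra': [22, 38, 11]}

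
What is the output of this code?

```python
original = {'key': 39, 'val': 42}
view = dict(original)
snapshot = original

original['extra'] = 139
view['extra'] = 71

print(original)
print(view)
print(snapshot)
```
{'key': 39, 'val': 42, 'extra': 139}
{'key': 39, 'val': 42, 'extra': 71}
{'key': 39, 'val': 42, 'extra': 139}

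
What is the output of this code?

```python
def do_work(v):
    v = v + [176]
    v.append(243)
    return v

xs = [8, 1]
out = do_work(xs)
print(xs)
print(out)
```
[8, 1]
[8, 1, 176, 243]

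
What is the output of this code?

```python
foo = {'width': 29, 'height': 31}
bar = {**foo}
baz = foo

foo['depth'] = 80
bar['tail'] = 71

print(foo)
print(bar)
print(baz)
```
{'width': 29, 'height': 31, 'depth': 80}
{'width': 29, 'height': 31, 'tail': 71}
{'width': 29, 'height': 31, 'depth': 80}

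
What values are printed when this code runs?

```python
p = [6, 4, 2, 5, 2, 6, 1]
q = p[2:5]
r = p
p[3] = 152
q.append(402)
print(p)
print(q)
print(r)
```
[6, 4, 2, 152, 2, 6, 1]
[2, 5, 2, 402]
[6, 4, 2, 152, 2, 6, 1]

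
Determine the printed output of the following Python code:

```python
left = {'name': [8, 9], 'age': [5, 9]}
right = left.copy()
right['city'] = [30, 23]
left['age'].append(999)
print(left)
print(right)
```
{'name': [8, 9], 'age': [5, 9, 999]}
{'name': [8, 9], 'age': [5, 9, 999], 'city': [30, 23]}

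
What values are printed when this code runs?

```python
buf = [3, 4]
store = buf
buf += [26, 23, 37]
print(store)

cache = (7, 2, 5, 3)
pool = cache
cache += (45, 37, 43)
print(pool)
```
[3, 4, 26, 23, 37]
(7, 2, 5, 3)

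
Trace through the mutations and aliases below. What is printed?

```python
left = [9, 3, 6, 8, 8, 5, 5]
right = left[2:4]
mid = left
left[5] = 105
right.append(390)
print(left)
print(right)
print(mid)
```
[9, 3, 6, 8, 8, 105, 5]
[6, 8, 390]
[9, 3, 6, 8, 8, 105, 5]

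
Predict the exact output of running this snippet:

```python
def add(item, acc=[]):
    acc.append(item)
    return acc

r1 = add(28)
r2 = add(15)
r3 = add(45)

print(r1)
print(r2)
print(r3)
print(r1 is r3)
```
[28, 15, 45]
[28, 15, 45]
[28, 15, 45]
True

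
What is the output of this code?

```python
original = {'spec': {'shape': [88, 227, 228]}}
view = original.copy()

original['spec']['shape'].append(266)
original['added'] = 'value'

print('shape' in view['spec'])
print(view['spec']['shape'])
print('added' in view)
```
True
[88, 227, 228, 266]
False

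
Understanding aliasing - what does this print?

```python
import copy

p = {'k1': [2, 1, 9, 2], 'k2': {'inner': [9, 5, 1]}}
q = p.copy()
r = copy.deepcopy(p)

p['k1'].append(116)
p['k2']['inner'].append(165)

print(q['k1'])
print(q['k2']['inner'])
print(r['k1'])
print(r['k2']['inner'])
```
[2, 1, 9, 2, 116]
[9, 5, 1, 165]
[2, 1, 9, 2]
[9, 5, 1]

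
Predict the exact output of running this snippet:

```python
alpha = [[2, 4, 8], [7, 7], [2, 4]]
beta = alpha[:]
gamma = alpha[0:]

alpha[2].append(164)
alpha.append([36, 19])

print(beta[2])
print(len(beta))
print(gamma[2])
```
[2, 4, 164]
3
[2, 4, 164]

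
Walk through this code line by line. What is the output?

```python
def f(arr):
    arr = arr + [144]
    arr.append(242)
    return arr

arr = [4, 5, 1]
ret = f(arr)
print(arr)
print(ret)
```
[4, 5, 1]
[4, 5, 1, 144, 242]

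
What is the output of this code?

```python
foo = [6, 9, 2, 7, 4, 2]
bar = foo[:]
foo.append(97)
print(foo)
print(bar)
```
[6, 9, 2, 7, 4, 2, 97]
[6, 9, 2, 7, 4, 2]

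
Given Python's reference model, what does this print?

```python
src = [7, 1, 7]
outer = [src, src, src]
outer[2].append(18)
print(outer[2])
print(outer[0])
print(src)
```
[7, 1, 7, 18]
[7, 1, 7, 18]
[7, 1, 7, 18]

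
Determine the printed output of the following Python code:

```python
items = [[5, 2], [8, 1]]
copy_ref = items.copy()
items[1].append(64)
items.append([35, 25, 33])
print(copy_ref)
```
[[5, 2], [8, 1, 64]]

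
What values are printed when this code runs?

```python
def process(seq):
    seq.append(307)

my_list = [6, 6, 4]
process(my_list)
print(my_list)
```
[6, 6, 4, 307]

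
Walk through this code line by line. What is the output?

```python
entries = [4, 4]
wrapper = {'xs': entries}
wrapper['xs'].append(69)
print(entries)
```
[4, 4, 69]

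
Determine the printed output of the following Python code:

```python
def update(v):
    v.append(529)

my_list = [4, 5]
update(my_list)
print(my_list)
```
[4, 5, 529]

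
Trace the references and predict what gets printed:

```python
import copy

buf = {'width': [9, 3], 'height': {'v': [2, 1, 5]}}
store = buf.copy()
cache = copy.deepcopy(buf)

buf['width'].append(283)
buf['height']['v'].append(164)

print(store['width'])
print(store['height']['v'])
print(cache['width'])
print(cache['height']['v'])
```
[9, 3, 283]
[2, 1, 5, 164]
[9, 3]
[2, 1, 5]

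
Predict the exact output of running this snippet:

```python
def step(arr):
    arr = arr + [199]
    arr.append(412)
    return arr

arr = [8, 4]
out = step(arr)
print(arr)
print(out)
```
[8, 4]
[8, 4, 199, 412]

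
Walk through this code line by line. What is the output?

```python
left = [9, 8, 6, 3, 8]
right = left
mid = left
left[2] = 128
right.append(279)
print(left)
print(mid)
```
[9, 8, 128, 3, 8, 279]
[9, 8, 128, 3, 8, 279]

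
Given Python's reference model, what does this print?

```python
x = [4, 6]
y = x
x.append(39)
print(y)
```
[4, 6, 39]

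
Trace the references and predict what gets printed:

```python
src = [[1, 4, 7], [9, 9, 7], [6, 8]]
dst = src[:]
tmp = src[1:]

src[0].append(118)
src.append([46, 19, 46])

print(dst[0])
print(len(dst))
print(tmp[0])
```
[1, 4, 7, 118]
3
[9, 9, 7]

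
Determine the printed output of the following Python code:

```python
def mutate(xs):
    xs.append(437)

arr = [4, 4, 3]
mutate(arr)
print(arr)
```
[4, 4, 3, 437]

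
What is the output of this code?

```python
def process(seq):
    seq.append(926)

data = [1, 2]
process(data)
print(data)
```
[1, 2, 926]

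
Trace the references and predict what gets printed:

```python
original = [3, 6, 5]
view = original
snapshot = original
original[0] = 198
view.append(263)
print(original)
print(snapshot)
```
[198, 6, 5, 263]
[198, 6, 5, 263]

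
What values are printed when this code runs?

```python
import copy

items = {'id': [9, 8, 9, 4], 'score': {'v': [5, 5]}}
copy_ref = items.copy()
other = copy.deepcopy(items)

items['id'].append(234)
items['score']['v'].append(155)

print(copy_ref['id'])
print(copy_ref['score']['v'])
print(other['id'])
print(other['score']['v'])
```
[9, 8, 9, 4, 234]
[5, 5, 155]
[9, 8, 9, 4]
[5, 5]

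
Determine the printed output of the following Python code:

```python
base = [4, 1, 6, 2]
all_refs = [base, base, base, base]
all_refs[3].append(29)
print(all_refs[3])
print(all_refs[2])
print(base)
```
[4, 1, 6, 2, 29]
[4, 1, 6, 2, 29]
[4, 1, 6, 2, 29]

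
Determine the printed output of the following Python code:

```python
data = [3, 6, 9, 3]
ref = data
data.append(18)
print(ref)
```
[3, 6, 9, 3, 18]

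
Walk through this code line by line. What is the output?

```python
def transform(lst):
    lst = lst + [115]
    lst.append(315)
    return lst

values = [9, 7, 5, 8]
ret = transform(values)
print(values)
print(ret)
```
[9, 7, 5, 8]
[9, 7, 5, 8, 115, 315]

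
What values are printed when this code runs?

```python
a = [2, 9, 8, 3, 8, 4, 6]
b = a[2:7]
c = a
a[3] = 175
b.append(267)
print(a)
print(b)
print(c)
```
[2, 9, 8, 175, 8, 4, 6]
[8, 3, 8, 4, 6, 267]
[2, 9, 8, 175, 8, 4, 6]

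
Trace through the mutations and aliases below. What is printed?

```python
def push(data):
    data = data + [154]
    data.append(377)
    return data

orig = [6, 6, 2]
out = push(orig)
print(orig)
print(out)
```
[6, 6, 2]
[6, 6, 2, 154, 377]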